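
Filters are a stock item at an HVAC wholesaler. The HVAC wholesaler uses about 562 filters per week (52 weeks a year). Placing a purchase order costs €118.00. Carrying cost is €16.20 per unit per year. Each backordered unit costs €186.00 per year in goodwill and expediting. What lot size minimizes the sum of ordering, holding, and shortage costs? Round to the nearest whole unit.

Annual demand D = 562 × 52 = 29,224.
With planned backorders, Q* = √(2DS/H) · √((H+B)/B).
√(2DS/H) = √(2 × 29,224 × 118 / 16.2) = 652.482.
√((H+B)/B) = √((16.2+186)/186) = 1.0426.
Q* ≈ 680.303.

Q* ≈ 680 filters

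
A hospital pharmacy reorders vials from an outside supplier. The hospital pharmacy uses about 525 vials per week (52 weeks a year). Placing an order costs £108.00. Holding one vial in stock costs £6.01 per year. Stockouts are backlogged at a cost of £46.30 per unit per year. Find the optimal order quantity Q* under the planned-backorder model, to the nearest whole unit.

Annual demand D = 525 × 52 = 27,300.
With planned backorders, Q* = √(2DS/H) · √((H+B)/B).
√(2DS/H) = √(2 × 27,300 × 108 / 6.01) = 990.538.
√((H+B)/B) = √((6.01+46.3)/46.3) = 1.0629.
Q* ≈ 1052.865.

Q* ≈ 1,053 vials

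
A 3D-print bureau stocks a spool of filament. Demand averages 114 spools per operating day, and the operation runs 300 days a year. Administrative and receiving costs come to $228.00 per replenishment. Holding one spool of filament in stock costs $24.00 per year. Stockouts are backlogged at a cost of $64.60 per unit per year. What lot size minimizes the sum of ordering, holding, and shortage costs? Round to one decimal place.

Annual demand D = 114 × 300 = 34,200.
With planned backorders, Q* = √(2DS/H) · √((H+B)/B).
√(2DS/H) = √(2 × 34,200 × 228 / 24) = 806.102.
√((H+B)/B) = √((24+64.6)/64.6) = 1.1711.
Q* ≈ 944.040.

Q* ≈ 944.0 spools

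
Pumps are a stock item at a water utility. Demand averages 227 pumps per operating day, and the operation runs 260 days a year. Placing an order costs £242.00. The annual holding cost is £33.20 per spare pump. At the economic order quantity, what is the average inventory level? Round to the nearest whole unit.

Annual demand D = 227 × 260 = 59,020.
EOQ = √(2DS/H) = √(2 × 59,020 × 242 / 33.2) ≈ 927.58.
Average inventory = Q*/2 ≈ 927.58 / 2 = 463.792.

Average inventory ≈ 464 pumps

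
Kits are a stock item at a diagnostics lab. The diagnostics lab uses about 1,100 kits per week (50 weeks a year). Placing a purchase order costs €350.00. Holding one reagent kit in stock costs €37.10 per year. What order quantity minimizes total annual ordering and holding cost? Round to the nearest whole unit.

Q* ≈ 1,019 kits

Annual demand D = 1,100 × 50 = 55,000.
EOQ = √(2DS / H) = √(2 × 55,000 × 350 / 37.1).
= √(38,500,000 / 37.1) = √1,037,735.8491 ≈ 1018.693.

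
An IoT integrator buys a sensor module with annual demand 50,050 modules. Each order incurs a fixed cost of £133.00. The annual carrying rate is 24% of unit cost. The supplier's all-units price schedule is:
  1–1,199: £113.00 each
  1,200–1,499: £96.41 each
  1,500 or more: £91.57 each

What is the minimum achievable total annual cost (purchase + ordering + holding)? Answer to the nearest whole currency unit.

Holding cost per unit per year at price C is H = 0.24·C.
Candidates are each tier's EOQ (if it falls in that tier) and each price-break quantity.
EOQ at £113.00 = 700.6 (feasible in tier 1): TC = 50,050×£113.00 + (50,050/700.6)×133 + (700.6/2)×0.24×£113.00 = £5,674,651.49.
EOQ at £96.41 = 758.5 < 1200, so use break Q=1200: TC = 50,050×£96.41 + (50,050/1200.0)×133 + (1200.0/2)×0.24×£96.41 = £4,844,750.75.
EOQ at £91.57 = 778.3 < 1500, so use break Q=1500: TC = 50,050×£91.57 + (50,050/1500.0)×133 + (1500.0/2)×0.24×£91.57 = £4,603,998.87.
Lowest total cost among the candidates is at Q = 1500.0.

TC* ≈ £4,603,999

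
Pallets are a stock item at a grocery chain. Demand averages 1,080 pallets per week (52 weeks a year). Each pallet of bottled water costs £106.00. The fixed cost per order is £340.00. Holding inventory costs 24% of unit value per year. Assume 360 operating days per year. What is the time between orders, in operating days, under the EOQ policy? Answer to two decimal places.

T ≈ 7.85 days

Annual demand D = 1,080 × 52 = 56,160.
Holding cost H = 0.24 × £106.00 = £25.4400 per unit per year.
The optimal lot size = √(2DS/H) = √(2 × 56,160 × 340 / 25.44) ≈ 1225.21.
Cycle time = Q*/D × 360 = 1225.21 / 56,160 × 360 ≈ 7.854 days.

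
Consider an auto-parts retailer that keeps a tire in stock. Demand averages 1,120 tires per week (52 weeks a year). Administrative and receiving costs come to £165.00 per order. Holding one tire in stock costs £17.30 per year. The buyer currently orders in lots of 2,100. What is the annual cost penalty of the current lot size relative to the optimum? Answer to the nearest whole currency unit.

Annual demand D = 1,120 × 52 = 58,240.
EOQ = √(2DS/H) = √(2 × 58,240 × 165 / 17.3) ≈ 1054.01.
Cost at Q* = (D/Q*)S + (Q*/2)H = √(2DSH) ≈ £18,234.37.
Cost at Q = 2,100: (58,240/2,100)×165 + (2,100/2)×17.3 = £4,576.00 + £18,165.00 = £22,741.00.
Excess = £22,741.00 − £18,234.37 = £4,506.63.

Extra cost ≈ £4,507 per year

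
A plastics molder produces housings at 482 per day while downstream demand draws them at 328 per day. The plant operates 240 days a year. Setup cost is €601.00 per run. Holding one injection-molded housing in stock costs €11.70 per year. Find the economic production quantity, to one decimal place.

Q* ≈ 5,031.1 housings

Annual demand D = 328 × 240 = 78,720.
Production build-up factor (1 − d/p) = 1 − 328/482 = 0.3195.
Q* = √(2DS / (H(1 − d/p))) = √(2 × 78,720 × 601 / (11.7 × 0.3195)).
= √(94,621,440 / 3.7382) ≈ 5031.124.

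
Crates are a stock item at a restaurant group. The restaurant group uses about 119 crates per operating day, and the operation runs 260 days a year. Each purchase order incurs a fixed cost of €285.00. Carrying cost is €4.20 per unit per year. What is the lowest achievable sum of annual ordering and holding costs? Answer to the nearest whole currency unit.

Annual demand D = 119 × 260 = 30,940.
Q* = √(2DS/H) = √(2 × 30,940 × 285 / 4.2) ≈ 2049.15.
At the optimum the two cost components are equal, so total cost = 2·(Q*/2)H = Q*·H.
Minimum total = √(2DSH) = √(2 × 30,940 × 285 × 4.2) ≈ 8606.414.

TC* ≈ €8,606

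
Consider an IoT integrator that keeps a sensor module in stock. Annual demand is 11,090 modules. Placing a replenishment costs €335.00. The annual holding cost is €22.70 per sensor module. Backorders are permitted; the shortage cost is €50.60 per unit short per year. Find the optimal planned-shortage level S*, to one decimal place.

S* ≈ 213.2 modules

With planned backorders, Q* = √(2DS/H) · √((H+B)/B).
√(2DS/H) = √(2 × 11,090 × 335 / 22.7) = 572.124.
√((H+B)/B) = √((22.7+50.6)/50.6) = 1.2036.
Q* ≈ 688.600.
S* = Q* · H/(H+B) = 688.600 × 22.7/73.3 ≈ 213.250.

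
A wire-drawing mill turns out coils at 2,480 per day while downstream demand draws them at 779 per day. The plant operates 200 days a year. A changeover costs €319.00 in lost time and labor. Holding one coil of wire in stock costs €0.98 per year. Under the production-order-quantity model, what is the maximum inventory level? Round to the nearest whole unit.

I_max ≈ 8,341 coils

Annual demand D = 779 × 200 = 155,800.
Production build-up factor (1 − d/p) = 1 − 779/2,480 = 0.6859.
Q* = √(2DS / (H(1 − d/p))) = √(2 × 155,800 × 319 / (0.98 × 0.6859)).
= √(99,400,400 / 0.6722) ≈ 12160.592.
Maximum inventory = Q*(1 − d/p) = 12160.592 × 0.6859 ≈ 8340.793.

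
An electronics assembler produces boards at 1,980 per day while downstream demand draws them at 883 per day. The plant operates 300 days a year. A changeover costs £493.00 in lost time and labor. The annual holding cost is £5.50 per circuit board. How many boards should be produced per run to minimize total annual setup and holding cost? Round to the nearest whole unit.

Q* ≈ 9,258 boards

Annual demand D = 883 × 300 = 264,900.
Production build-up factor (1 − d/p) = 1 − 883/1,980 = 0.5540.
Q* = √(2DS / (H(1 − d/p))) = √(2 × 264,900 × 493 / (5.5 × 0.5540)).
= √(261,191,400 / 3.0472) ≈ 9258.217.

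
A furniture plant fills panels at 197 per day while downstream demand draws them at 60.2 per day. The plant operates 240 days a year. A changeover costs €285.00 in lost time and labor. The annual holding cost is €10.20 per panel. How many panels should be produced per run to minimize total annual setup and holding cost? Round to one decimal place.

Annual demand D = 60.2 × 240 = 14,448.
Production build-up factor (1 − d/p) = 1 − 60.2/197 = 0.6944.
Q* = √(2DS / (H(1 − d/p))) = √(2 × 14,448 × 285 / (10.2 × 0.6944)).
= √(8,235,360 / 7.083) ≈ 1078.279.

Q* ≈ 1,078.3 panels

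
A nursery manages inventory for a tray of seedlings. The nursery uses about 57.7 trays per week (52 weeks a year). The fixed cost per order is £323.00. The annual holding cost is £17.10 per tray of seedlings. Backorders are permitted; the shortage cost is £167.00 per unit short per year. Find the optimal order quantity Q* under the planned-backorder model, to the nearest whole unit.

Q* ≈ 353 trays

Annual demand D = 57.7 × 52 = 3,000.4.
With planned backorders, Q* = √(2DS/H) · √((H+B)/B).
√(2DS/H) = √(2 × 3,000.4 × 323 / 17.1) = 336.673.
√((H+B)/B) = √((17.1+167)/167) = 1.0500.
Q* ≈ 353.489.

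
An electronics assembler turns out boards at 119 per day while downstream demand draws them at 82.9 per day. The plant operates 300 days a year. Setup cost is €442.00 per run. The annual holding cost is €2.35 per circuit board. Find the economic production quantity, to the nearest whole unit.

Q* ≈ 5,553 boards

Annual demand D = 82.9 × 300 = 24,870.
Production build-up factor (1 − d/p) = 1 − 82.9/119 = 0.3034.
Q* = √(2DS / (H(1 − d/p))) = √(2 × 24,870 × 442 / (2.35 × 0.3034)).
= √(21,985,080 / 0.7129) ≈ 5553.285.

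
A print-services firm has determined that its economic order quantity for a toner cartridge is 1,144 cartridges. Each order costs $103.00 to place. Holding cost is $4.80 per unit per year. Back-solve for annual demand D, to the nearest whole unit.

D ≈ 30,495 cartridges per year

The basic EOQ model gives Q* = √(2DS/H); rearrange for the unknown.
From Q* = √(2DS/H): D = Q*²H / (2S) = 1,144² × 4.8 / (2 × 103) = 30494.819.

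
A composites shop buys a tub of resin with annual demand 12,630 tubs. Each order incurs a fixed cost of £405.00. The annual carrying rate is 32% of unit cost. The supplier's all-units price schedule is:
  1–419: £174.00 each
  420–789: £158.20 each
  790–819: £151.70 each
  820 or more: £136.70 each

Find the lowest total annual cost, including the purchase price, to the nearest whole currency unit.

Holding cost per unit per year at price C is H = 0.32·C.
For each price level, check whether its EOQ is feasible; otherwise the best quantity at that price is the breakpoint.
Tier 1 (£174.00): EOQ = 428.6 exceeds tier's upper bound 419, so this tier is dominated.
EOQ at £158.20 = 449.5 (feasible in tier 2): TC = 12,630×£158.20 + (12,630/449.5)×405 + (449.5/2)×0.32×£158.20 = £2,020,823.39.
EOQ at £151.70 = 459.1 < 790, so use break Q=790: TC = 12,630×£151.70 + (12,630/790.0)×405 + (790.0/2)×0.32×£151.70 = £1,941,620.75.
EOQ at £136.70 = 483.6 < 820, so use break Q=820: TC = 12,630×£136.70 + (12,630/820.0)×405 + (820.0/2)×0.32×£136.70 = £1,750,694.03.
Lowest total cost among the candidates is at Q = 820.0.

TC* ≈ £1,750,694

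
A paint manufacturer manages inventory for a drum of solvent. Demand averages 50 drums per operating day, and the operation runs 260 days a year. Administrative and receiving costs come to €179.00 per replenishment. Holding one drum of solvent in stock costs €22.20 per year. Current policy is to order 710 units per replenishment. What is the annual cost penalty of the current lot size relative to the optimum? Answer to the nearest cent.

Extra cost ≈ €993.88 per year

Annual demand D = 50 × 260 = 13,000.
EOQ = √(2DS/H) = √(2 × 13,000 × 179 / 22.2) ≈ 457.86.
Cost at Q* = (D/Q*)S + (Q*/2)H = √(2DSH) ≈ €10,164.59.
Cost at Q = 710: (13,000/710)×179 + (710/2)×22.2 = €3,277.46 + €7,881.00 = €11,158.46.
Excess = €11,158.46 − €10,164.59 = €993.88.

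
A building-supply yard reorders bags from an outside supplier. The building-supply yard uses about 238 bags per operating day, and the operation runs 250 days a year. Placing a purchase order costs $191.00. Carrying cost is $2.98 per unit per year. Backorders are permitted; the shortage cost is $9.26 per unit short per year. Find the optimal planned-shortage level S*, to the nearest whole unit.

Annual demand D = 238 × 250 = 59,500.
With planned backorders, Q* = √(2DS/H) · √((H+B)/B).
√(2DS/H) = √(2 × 59,500 × 191 / 2.98) = 2761.735.
√((H+B)/B) = √((2.98+9.26)/9.26) = 1.1497.
Q* ≈ 3175.172.
S* = Q* · H/(H+B) = 3175.172 × 2.98/12.24 ≈ 773.040.

S* ≈ 773 bags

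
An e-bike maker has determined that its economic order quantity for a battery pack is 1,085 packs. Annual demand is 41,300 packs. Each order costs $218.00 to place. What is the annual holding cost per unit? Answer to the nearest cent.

H ≈ $15.30

The basic EOQ model gives Q* = √(2DS/H); rearrange for the unknown.
From Q* = √(2DS/H): H = 2DS / Q*² = 2 × 41,300 × 218 / 1,085² = 15.2960.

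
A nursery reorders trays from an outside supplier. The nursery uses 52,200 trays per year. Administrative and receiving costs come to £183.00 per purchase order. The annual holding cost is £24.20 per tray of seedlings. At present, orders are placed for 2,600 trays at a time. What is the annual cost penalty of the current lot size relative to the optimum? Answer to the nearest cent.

Extra cost ≈ £13,631.85 per year

EOQ = √(2DS/H) = √(2 × 52,200 × 183 / 24.2) ≈ 888.52.
Cost at Q* = (D/Q*)S + (Q*/2)H = √(2DSH) ≈ £21,502.23.
Cost at Q = 2,600: (52,200/2,600)×183 + (2,600/2)×24.2 = £3,674.08 + £31,460.00 = £35,134.08.
Excess = £35,134.08 − £21,502.23 = £13,631.85.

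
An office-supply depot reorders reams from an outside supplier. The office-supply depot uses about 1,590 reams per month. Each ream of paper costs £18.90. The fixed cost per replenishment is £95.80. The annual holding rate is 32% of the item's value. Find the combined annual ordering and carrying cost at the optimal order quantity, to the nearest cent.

TC* ≈ £4,702.11

Annual demand D = 1,590 × 12 = 19,080.
Holding cost H = 0.32 × £18.90 = £6.0480 per unit per year.
EOQ = √(2DS/H) = √(2 × 19,080 × 95.8 / 6.048) ≈ 777.47.
At Q*, ordering cost (D/Q*)S equals holding cost (Q*/2)H, each = √(DSH/2).
Minimum total = √(2DSH) = √(2 × 19,080 × 95.8 × 6.048) ≈ 4702.110.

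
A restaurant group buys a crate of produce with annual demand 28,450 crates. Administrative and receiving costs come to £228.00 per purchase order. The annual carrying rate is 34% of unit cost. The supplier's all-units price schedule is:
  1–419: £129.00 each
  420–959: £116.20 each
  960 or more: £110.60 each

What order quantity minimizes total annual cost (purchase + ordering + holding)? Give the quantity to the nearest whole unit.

Holding cost per unit per year at price C is H = 0.34·C.
For each price level, check whether its EOQ is feasible; otherwise the best quantity at that price is the breakpoint.
Tier 1 (£129.00): EOQ = 543.9 exceeds tier's upper bound 419, so this tier is dominated.
EOQ at £116.20 = 573.0 (feasible in tier 2): TC = 28,450×£116.20 + (28,450/573.0)×228 + (573.0/2)×0.34×£116.20 = £3,328,529.46.
EOQ at £110.60 = 587.4 < 960, so use break Q=960: TC = 28,450×£110.60 + (28,450/960.0)×228 + (960.0/2)×0.34×£110.60 = £3,171,376.79.
Lowest total cost is £3,171,376.79 at Q = 960.0.

Q* ≈ 960 crates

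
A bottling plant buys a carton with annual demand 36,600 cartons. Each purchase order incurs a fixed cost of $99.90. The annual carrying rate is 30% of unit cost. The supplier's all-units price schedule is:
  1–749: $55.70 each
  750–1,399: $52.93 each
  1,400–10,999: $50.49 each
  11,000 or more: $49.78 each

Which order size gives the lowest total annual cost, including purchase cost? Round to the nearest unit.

Q* ≈ 1,400 cartons

Holding cost per unit per year at price C is H = 0.30·C.
For each price level, check whether its EOQ is feasible; otherwise the best quantity at that price is the breakpoint.
EOQ at $55.70 = 661.5 (feasible in tier 1): TC = 36,600×$55.70 + (36,600/661.5)×99.9 + (661.5/2)×0.30×$55.70 = $2,049,674.18.
EOQ at $52.93 = 678.6 < 750, so use break Q=750: TC = 36,600×$52.93 + (36,600/750.0)×99.9 + (750.0/2)×0.30×$52.93 = $1,948,067.75.
EOQ at $50.49 = 694.8 < 1400, so use break Q=1400: TC = 36,600×$50.49 + (36,600/1400.0)×99.9 + (1400.0/2)×0.30×$50.49 = $1,861,148.57.
EOQ at $49.78 = 699.8 < 11000, so use break Q=11000: TC = 36,600×$49.78 + (36,600/11000.0)×99.9 + (11000.0/2)×0.30×$49.78 = $1,904,417.39.
Lowest total cost is $1,861,148.57 at Q = 1400.0.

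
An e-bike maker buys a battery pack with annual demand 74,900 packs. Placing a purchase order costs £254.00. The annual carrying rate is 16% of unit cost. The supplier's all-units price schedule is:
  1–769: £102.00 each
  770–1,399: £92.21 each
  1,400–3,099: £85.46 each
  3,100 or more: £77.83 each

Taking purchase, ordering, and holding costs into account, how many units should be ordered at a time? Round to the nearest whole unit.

Q* ≈ 3,100 packs

Holding cost per unit per year at price C is H = 0.16·C.
Evaluate total cost at each tier's feasible EOQ or, if the EOQ is below the tier, at the tier's minimum quantity.
Tier 1 (£102.00): EOQ = 1526.9 exceeds tier's upper bound 769, so this tier is dominated.
Tier 2 (£92.21): EOQ = 1605.9 exceeds tier's upper bound 1399, so this tier is dominated.
EOQ at £85.46 = 1668.1 (feasible in tier 3): TC = 74,900×£85.46 + (74,900/1668.1)×254 + (1668.1/2)×0.16×£85.46 = £6,423,763.42.
EOQ at £77.83 = 1748.0 < 3100, so use break Q=3100: TC = 74,900×£77.83 + (74,900/3100.0)×254 + (3100.0/2)×0.16×£77.83 = £5,854,905.81.
Lowest total cost is £5,854,905.81 at Q = 3100.0.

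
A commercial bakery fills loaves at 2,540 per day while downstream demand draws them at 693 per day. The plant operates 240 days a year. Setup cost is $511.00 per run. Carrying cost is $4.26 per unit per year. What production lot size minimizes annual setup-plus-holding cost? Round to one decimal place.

Annual demand D = 693 × 240 = 166,320.
Production build-up factor (1 − d/p) = 1 − 693/2,540 = 0.7272.
Q* = √(2DS / (H(1 − d/p))) = √(2 × 166,320 × 511 / (4.26 × 0.7272)).
= √(169,979,040 / 3.0977) ≈ 7407.579.

Q* ≈ 7,407.6 loaves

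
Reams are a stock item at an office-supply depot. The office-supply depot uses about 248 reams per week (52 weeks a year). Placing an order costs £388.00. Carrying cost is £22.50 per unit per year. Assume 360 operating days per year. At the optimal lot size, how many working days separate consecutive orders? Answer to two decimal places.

Annual demand D = 248 × 52 = 12,896.
Q* = √(2DS/H) = √(2 × 12,896 × 388 / 22.5) ≈ 666.91.
Cycle time = Q*/D × 360 = 666.91 / 12,896 × 360 ≈ 18.617 days.

T ≈ 18.62 days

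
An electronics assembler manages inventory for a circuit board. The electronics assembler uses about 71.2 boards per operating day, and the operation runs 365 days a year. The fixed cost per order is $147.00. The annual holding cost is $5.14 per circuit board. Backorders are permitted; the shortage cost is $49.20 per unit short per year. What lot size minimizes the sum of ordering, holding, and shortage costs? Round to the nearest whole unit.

Q* ≈ 1,281 boards

Annual demand D = 71.2 × 365 = 25,988.
With planned backorders, Q* = √(2DS/H) · √((H+B)/B).
√(2DS/H) = √(2 × 25,988 × 147 / 5.14) = 1219.210.
√((H+B)/B) = √((5.14+49.2)/49.2) = 1.0509.
Q* ≈ 1281.315.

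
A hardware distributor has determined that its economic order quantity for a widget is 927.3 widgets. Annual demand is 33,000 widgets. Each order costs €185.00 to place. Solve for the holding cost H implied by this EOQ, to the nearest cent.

Squaring Q* = √(2DS/H) gives Q*² = 2DS/H.
From Q* = √(2DS/H): H = 2DS / Q*² = 2 × 33,000 × 185 / 927.3² = 14.1996.

H ≈ €14.20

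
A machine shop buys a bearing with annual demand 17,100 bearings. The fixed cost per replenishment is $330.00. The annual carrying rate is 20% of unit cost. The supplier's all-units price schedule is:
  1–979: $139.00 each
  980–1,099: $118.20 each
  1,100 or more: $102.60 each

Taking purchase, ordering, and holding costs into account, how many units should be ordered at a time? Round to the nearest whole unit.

Q* ≈ 1,100 bearings

Holding cost per unit per year at price C is H = 0.20·C.
For each price level, check whether its EOQ is feasible; otherwise the best quantity at that price is the breakpoint.
EOQ at $139.00 = 637.2 (feasible in tier 1): TC = 17,100×$139.00 + (17,100/637.2)×330 + (637.2/2)×0.20×$139.00 = $2,394,613.01.
EOQ at $118.20 = 690.9 < 980, so use break Q=980: TC = 17,100×$118.20 + (17,100/980.0)×330 + (980.0/2)×0.20×$118.20 = $2,038,561.76.
EOQ at $102.60 = 741.6 < 1100, so use break Q=1100: TC = 17,100×$102.60 + (17,100/1100.0)×330 + (1100.0/2)×0.20×$102.60 = $1,770,876.00.
Lowest total cost is $1,770,876.00 at Q = 1100.0.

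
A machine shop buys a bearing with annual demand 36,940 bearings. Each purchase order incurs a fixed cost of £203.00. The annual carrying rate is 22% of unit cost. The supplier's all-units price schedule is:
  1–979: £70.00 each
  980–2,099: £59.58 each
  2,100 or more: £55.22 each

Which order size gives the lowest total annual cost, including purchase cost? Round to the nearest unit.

Holding cost per unit per year at price C is H = 0.22·C.
For each price level, check whether its EOQ is feasible; otherwise the best quantity at that price is the breakpoint.
Tier 1 (£70.00): EOQ = 986.8 exceeds tier's upper bound 979, so this tier is dominated.
EOQ at £59.58 = 1069.7 (feasible in tier 2): TC = 36,940×£59.58 + (36,940/1069.7)×203 + (1069.7/2)×0.22×£59.58 = £2,214,906.01.
EOQ at £55.22 = 1111.1 < 2100, so use break Q=2100: TC = 36,940×£55.22 + (36,940/2100.0)×203 + (2100.0/2)×0.22×£55.22 = £2,056,153.49.
Lowest total cost is £2,056,153.49 at Q = 2100.0.

Q* ≈ 2,100 bearings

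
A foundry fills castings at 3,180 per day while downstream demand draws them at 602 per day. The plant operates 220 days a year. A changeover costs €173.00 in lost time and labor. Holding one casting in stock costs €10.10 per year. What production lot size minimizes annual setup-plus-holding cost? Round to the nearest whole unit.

Annual demand D = 602 × 220 = 132,440.
Production build-up factor (1 − d/p) = 1 − 602/3,180 = 0.8107.
Q* = √(2DS / (H(1 − d/p))) = √(2 × 132,440 × 173 / (10.1 × 0.8107)).
= √(45,824,240 / 8.188) ≈ 2365.697.

Q* ≈ 2,366 castings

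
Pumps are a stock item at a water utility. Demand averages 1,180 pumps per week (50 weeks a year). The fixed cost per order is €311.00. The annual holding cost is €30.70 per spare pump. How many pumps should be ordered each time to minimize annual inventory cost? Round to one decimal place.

Annual demand D = 1,180 × 50 = 59,000.
EOQ = √(2DS / H) = √(2 × 59,000 × 311 / 30.7).
= √(36,698,000 / 30.7) = √1,195,374.5928 ≈ 1093.332.

Q* ≈ 1,093.3 pumps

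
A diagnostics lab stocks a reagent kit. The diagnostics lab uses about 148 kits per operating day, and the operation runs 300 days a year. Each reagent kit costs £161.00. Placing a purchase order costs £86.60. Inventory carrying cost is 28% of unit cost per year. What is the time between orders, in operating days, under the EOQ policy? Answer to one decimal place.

Annual demand D = 148 × 300 = 44,400.
Holding cost H = 0.28 × £161.00 = £45.0800 per unit per year.
Q* = √(2DS/H) = √(2 × 44,400 × 86.6 / 45.08) ≈ 413.02.
Cycle time = Q*/D × 300 = 413.02 / 44,400 × 300 ≈ 2.791 days.

T ≈ 2.8 days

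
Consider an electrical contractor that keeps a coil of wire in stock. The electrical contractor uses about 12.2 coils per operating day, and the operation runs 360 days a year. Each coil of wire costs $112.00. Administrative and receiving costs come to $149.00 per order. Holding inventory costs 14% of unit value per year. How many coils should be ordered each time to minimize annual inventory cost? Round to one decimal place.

Annual demand D = 12.2 × 360 = 4,392.
Holding cost H = 0.14 × $112.00 = $15.6800 per unit per year.
EOQ = √(2DS / H) = √(2 × 4,392 × 149 / 15.68).
= √(1,308,816 / 15.68) = √83,470.4082 ≈ 288.912.

Q* ≈ 288.9 coils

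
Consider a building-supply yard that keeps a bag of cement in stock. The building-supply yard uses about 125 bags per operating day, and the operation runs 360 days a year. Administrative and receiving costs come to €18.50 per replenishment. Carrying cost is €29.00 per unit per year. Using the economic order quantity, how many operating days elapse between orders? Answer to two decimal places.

T ≈ 1.92 days

Annual demand D = 125 × 360 = 45,000.
EOQ = √(2DS/H) = √(2 × 45,000 × 18.5 / 29) ≈ 239.61.
Cycle time = Q*/D × 360 = 239.61 / 45,000 × 360 ≈ 1.917 days.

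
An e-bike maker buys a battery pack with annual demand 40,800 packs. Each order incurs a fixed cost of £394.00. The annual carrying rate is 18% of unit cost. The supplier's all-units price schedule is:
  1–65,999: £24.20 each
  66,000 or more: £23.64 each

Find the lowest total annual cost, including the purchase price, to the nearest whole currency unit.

Holding cost per unit per year at price C is H = 0.18·C.
Candidates are each tier's EOQ (if it falls in that tier) and each price-break quantity.
EOQ at £24.20 = 2716.7 (feasible in tier 1): TC = 40,800×£24.20 + (40,800/2716.7)×394 + (2716.7/2)×0.18×£24.20 = £999,194.15.
EOQ at £23.64 = 2748.7 < 66000, so use break Q=66000: TC = 40,800×£23.64 + (40,800/66000.0)×394 + (66000.0/2)×0.18×£23.64 = £1,105,177.16.
Lowest total cost among the candidates is at Q = 2716.7.

TC* ≈ £999,194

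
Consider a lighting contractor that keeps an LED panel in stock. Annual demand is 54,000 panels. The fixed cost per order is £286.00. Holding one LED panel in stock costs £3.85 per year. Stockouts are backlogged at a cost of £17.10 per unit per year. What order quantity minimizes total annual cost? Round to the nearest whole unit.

With planned backorders, Q* = √(2DS/H) · √((H+B)/B).
√(2DS/H) = √(2 × 54,000 × 286 / 3.85) = 2832.465.
√((H+B)/B) = √((3.85+17.1)/17.1) = 1.1069.
Q* ≈ 3135.151.

Q* ≈ 3,135 panels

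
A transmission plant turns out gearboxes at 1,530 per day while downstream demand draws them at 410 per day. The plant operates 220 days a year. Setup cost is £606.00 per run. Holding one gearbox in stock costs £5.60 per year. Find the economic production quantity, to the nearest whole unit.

Annual demand D = 410 × 220 = 90,200.
Production build-up factor (1 − d/p) = 1 − 410/1,530 = 0.7320.
Q* = √(2DS / (H(1 − d/p))) = √(2 × 90,200 × 606 / (5.6 × 0.7320)).
= √(109,322,400 / 4.0993) ≈ 5164.131.

Q* ≈ 5,164 gearboxes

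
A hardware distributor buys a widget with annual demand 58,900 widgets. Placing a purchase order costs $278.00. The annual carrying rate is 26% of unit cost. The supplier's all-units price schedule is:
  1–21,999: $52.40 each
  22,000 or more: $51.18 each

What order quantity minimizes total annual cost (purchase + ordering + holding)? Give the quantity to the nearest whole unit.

Q* ≈ 1,550 widgets

Holding cost per unit per year at price C is H = 0.26·C.
For each price level, check whether its EOQ is feasible; otherwise the best quantity at that price is the breakpoint.
EOQ at $52.40 = 1550.4 (feasible in tier 1): TC = 58,900×$52.40 + (58,900/1550.4)×278 + (1550.4/2)×0.26×$52.40 = $3,107,482.60.
EOQ at $51.18 = 1568.8 < 22000, so use break Q=22000: TC = 58,900×$51.18 + (58,900/22000.0)×278 + (22000.0/2)×0.26×$51.18 = $3,161,621.08.
Lowest total cost is $3,107,482.60 at Q = 1550.4.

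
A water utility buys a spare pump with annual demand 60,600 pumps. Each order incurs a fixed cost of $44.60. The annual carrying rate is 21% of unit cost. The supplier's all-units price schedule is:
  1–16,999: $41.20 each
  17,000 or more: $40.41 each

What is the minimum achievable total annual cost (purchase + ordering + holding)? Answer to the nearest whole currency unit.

Holding cost per unit per year at price C is H = 0.21·C.
For each price level, check whether its EOQ is feasible; otherwise the best quantity at that price is the breakpoint.
EOQ at $41.20 = 790.4 (feasible in tier 1): TC = 60,600×$41.20 + (60,600/790.4)×44.6 + (790.4/2)×0.21×$41.20 = $2,503,558.75.
EOQ at $40.41 = 798.1 < 17000, so use break Q=17000: TC = 60,600×$40.41 + (60,600/17000.0)×44.6 + (17000.0/2)×0.21×$40.41 = $2,521,136.84.
Lowest total cost among the candidates is at Q = 790.4.

TC* ≈ $2,503,559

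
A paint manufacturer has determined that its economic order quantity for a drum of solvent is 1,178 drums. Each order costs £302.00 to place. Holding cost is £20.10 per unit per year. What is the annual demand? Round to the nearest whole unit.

D ≈ 46,180 drums per year

The basic EOQ model gives Q* = √(2DS/H); rearrange for the unknown.
From Q* = √(2DS/H): D = Q*²H / (2S) = 1,178² × 20.1 / (2 × 302) = 46179.550.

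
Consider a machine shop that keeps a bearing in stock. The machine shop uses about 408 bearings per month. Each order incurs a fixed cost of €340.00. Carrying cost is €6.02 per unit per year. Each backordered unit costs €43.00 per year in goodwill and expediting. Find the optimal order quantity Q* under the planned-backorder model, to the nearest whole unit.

Annual demand D = 408 × 12 = 4,896.
With planned backorders, Q* = √(2DS/H) · √((H+B)/B).
√(2DS/H) = √(2 × 4,896 × 340 / 6.02) = 743.664.
√((H+B)/B) = √((6.02+43)/43) = 1.0677.
Q* ≈ 794.016.

Q* ≈ 794 bearings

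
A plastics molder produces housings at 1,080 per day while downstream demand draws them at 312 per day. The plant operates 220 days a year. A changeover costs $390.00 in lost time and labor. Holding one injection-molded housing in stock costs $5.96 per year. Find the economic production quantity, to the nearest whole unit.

Annual demand D = 312 × 220 = 68,640.
Production build-up factor (1 − d/p) = 1 − 312/1,080 = 0.7111.
Q* = √(2DS / (H(1 − d/p))) = √(2 × 68,640 × 390 / (5.96 × 0.7111)).
= √(53,539,200 / 4.2382) ≈ 3554.218.

Q* ≈ 3,554 housings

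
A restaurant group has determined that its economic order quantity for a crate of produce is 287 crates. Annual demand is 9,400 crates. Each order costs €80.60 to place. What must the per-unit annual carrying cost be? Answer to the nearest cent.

H ≈ €18.40

The basic EOQ model gives Q* = √(2DS/H); rearrange for the unknown.
From Q* = √(2DS/H): H = 2DS / Q*² = 2 × 9,400 × 80.6 / 287² = 18.3962.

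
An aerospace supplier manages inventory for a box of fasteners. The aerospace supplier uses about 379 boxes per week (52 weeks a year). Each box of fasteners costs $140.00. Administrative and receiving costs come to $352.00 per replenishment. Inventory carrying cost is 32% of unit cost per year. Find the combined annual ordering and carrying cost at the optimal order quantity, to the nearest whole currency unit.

Annual demand D = 379 × 52 = 19,708.
Holding cost H = 0.32 × $140.00 = $44.8000 per unit per year.
The optimal lot size = √(2DS/H) = √(2 × 19,708 × 352 / 44.8) ≈ 556.50.
At the optimum the two cost components are equal, so total cost = 2·(Q*/2)H = Q*·H.
Minimum total = √(2DSH) = √(2 × 19,708 × 352 × 44.8) ≈ 24931.397.

TC* ≈ $24,931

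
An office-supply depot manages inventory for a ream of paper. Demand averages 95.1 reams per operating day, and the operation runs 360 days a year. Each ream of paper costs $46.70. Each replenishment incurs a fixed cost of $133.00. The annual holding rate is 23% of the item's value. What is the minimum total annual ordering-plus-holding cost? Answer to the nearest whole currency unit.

TC* ≈ $9,890

Annual demand D = 95.1 × 360 = 34,236.
Holding cost H = 0.23 × $46.70 = $10.7410 per unit per year.
Q* = √(2DS/H) = √(2 × 34,236 × 133 / 10.741) ≈ 920.79.
At Q*, ordering cost (D/Q*)S equals holding cost (Q*/2)H, each = √(DSH/2).
Minimum total = √(2DSH) = √(2 × 34,236 × 133 × 10.741) ≈ 9890.191.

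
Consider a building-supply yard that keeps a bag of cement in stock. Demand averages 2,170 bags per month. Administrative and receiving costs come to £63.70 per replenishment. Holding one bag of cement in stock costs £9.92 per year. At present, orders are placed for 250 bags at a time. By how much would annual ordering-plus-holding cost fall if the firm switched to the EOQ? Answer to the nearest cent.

Annual demand D = 2,170 × 12 = 26,040.
EOQ = √(2DS/H) = √(2 × 26,040 × 63.7 / 9.92) ≈ 578.29.
Cost at Q* = (D/Q*)S + (Q*/2)H = √(2DSH) ≈ £5,736.69.
Cost at Q = 250: (26,040/250)×63.7 + (250/2)×9.92 = £6,634.99 + £1,240.00 = £7,874.99.
Excess = £7,874.99 − £5,736.69 = £2,138.31.

Extra cost ≈ £2,138.31 per year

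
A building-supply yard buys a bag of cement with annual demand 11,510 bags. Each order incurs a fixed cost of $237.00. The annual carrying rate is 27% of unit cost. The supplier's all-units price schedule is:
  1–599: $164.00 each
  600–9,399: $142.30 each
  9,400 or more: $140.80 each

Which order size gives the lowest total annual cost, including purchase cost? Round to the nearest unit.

Q* ≈ 600 bags

Holding cost per unit per year at price C is H = 0.27·C.
Evaluate total cost at each tier's feasible EOQ or, if the EOQ is below the tier, at the tier's minimum quantity.
EOQ at $164.00 = 351.0 (feasible in tier 1): TC = 11,510×$164.00 + (11,510/351.0)×237 + (351.0/2)×0.27×$164.00 = $1,903,182.85.
EOQ at $142.30 = 376.8 < 600, so use break Q=600: TC = 11,510×$142.30 + (11,510/600.0)×237 + (600.0/2)×0.27×$142.30 = $1,653,945.75.
EOQ at $140.80 = 378.8 < 9400, so use break Q=9400: TC = 11,510×$140.80 + (11,510/9400.0)×237 + (9400.0/2)×0.27×$140.80 = $1,799,573.40.
Lowest total cost is $1,653,945.75 at Q = 600.0.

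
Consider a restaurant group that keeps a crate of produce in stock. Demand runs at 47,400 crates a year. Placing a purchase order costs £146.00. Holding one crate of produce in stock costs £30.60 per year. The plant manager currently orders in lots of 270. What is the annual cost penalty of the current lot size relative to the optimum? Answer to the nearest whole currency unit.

EOQ = √(2DS/H) = √(2 × 47,400 × 146 / 30.6) ≈ 672.54.
Cost at Q* = (D/Q*)S + (Q*/2)H = √(2DSH) ≈ £20,579.81.
Cost at Q = 270: (47,400/270)×146 + (270/2)×30.6 = £25,631.11 + £4,131.00 = £29,762.11.
Excess = £29,762.11 − £20,579.81 = £9,182.30.

Extra cost ≈ £9,182 per year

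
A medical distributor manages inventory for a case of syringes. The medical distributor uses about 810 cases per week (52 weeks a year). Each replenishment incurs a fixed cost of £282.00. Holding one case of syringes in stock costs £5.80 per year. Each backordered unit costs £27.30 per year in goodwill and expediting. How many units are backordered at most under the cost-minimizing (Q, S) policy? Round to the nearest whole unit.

S* ≈ 390 cases

Annual demand D = 810 × 52 = 42,120.
With planned backorders, Q* = √(2DS/H) · √((H+B)/B).
√(2DS/H) = √(2 × 42,120 × 282 / 5.8) = 2023.810.
√((H+B)/B) = √((5.8+27.3)/27.3) = 1.1011.
Q* ≈ 2228.448.
S* = Q* · H/(H+B) = 2228.448 × 5.8/33.1 ≈ 390.483.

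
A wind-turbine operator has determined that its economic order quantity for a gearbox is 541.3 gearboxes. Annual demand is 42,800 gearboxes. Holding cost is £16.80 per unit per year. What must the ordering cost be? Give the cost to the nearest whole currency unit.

S ≈ £58

Squaring Q* = √(2DS/H) gives Q*² = 2DS/H.
From Q* = √(2DS/H): S = Q*²H / (2D) = 541.3² × 16.8 / (2 × 42,800) = 57.5058.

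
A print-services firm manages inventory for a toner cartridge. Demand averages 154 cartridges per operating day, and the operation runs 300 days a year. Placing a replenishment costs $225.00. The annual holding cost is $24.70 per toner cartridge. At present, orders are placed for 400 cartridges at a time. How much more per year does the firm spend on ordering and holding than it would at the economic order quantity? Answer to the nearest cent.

Annual demand D = 154 × 300 = 46,200.
EOQ = √(2DS/H) = √(2 × 46,200 × 225 / 24.7) ≈ 917.44.
Cost at Q* = (D/Q*)S + (Q*/2)H = √(2DSH) ≈ $22,660.83.
Cost at Q = 400: (46,200/400)×225 + (400/2)×24.7 = $25,987.50 + $4,940.00 = $30,927.50.
Excess = $30,927.50 − $22,660.83 = $8,266.67.

Extra cost ≈ $8,266.67 per year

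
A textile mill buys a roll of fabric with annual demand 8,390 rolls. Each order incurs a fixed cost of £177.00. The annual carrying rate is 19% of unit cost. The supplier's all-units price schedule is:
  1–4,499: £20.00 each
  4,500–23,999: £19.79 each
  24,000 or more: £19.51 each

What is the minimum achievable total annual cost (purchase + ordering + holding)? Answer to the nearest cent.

TC* ≈ £171,159.50

Holding cost per unit per year at price C is H = 0.19·C.
Evaluate total cost at each tier's feasible EOQ or, if the EOQ is below the tier, at the tier's minimum quantity.
EOQ at £20.00 = 884.1 (feasible in tier 1): TC = 8,390×£20.00 + (8,390/884.1)×177 + (884.1/2)×0.19×£20.00 = £171,159.50.
EOQ at £19.79 = 888.8 < 4500, so use break Q=4500: TC = 8,390×£19.79 + (8,390/4500.0)×177 + (4500.0/2)×0.19×£19.79 = £174,828.33.
EOQ at £19.51 = 895.1 < 24000, so use break Q=24000: TC = 8,390×£19.51 + (8,390/24000.0)×177 + (24000.0/2)×0.19×£19.51 = £208,233.58.
Lowest total cost among the candidates is at Q = 884.1.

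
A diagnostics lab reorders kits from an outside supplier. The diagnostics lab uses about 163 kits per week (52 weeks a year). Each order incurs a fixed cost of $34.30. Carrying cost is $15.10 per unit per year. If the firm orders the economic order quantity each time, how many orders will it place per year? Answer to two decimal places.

Annual demand D = 163 × 52 = 8,476.
Q* = √(2DS/H) = √(2 × 8,476 × 34.3 / 15.1) ≈ 196.23.
Orders per year = D / Q* = 8,476 / 196.23 ≈ 43.194.

N ≈ 43.19 orders per year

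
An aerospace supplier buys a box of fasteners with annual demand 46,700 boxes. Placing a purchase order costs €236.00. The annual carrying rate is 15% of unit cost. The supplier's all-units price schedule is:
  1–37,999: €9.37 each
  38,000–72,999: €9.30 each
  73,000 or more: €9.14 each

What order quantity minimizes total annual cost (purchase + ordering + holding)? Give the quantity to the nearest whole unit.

Holding cost per unit per year at price C is H = 0.15·C.
Evaluate total cost at each tier's feasible EOQ or, if the EOQ is below the tier, at the tier's minimum quantity.
EOQ at €9.37 = 3960.2 (feasible in tier 1): TC = 46,700×€9.37 + (46,700/3960.2)×236 + (3960.2/2)×0.15×€9.37 = €443,145.02.
EOQ at €9.30 = 3975.0 < 38000, so use break Q=38000: TC = 46,700×€9.30 + (46,700/38000.0)×236 + (38000.0/2)×0.15×€9.30 = €461,105.03.
EOQ at €9.14 = 4009.7 < 73000, so use break Q=73000: TC = 46,700×€9.14 + (46,700/73000.0)×236 + (73000.0/2)×0.15×€9.14 = €477,030.48.
Lowest total cost is €443,145.02 at Q = 3960.2.

Q* ≈ 3,960 boxes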